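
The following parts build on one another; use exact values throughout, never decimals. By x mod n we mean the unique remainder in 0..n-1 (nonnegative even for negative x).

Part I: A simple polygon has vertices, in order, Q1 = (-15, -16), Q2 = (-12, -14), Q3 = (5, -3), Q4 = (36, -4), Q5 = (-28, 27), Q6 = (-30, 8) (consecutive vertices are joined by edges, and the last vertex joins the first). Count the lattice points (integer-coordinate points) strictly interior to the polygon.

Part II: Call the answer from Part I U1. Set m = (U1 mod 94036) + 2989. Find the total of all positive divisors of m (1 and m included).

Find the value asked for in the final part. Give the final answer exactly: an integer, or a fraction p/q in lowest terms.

Part I: cross terms: (-15*-14 - -12*-16)=18, (-12*-3 - 5*-14)=106, (5*-4 - 36*-3)=88, (36*27 - -28*-4)=860, (-28*8 - -30*27)=586, (-30*-16 - -15*8)=600; twice the area = |2258| = 2258; area = 1129; boundary points = 1 + 1 + 1 + 1 + 1 + 3 = 8; strictly interior points = area - boundary/2 + 1 = 1126; answer 1126
Part II: U1 = 1126; m = 4115; 4115 = 5 * 823; sigma = (1 + 5) * (1 + 823) = 6 * 824 = 4944; answer 4944

4944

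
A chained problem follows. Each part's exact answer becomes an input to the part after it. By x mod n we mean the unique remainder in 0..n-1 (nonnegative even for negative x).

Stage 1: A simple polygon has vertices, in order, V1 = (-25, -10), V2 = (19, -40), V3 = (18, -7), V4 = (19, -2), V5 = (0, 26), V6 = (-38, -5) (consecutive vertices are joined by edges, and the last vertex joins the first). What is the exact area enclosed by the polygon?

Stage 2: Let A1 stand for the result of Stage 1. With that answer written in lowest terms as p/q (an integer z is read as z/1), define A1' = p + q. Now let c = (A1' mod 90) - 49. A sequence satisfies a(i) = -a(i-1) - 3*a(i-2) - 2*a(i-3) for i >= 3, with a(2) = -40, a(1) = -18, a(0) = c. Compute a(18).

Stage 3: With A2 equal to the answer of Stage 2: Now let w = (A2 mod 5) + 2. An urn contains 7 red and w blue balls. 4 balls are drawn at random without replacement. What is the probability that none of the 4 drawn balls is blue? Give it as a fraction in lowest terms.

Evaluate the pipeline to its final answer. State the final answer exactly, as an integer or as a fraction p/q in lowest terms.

1/6

Stage 1: cross terms: (-25*-40 - 19*-10)=1190, (19*-7 - 18*-40)=587, (18*-2 - 19*-7)=97, (19*26 - 0*-2)=494, (0*-5 - -38*26)=988, (-38*-10 - -25*-5)=255; twice the area = |3611| = 3611; area = 3611/2; answer 3611/2
Stage 2: A1 = 3611/2; threaded value p + q = 3613; c = -36; a(3) = -1*(-40) - 3*(-18) - 2*(-36) = 166; iterating: a(3)=166, a(4)=-10, a(5)=-408, a(6)=106, a(7)=1138, a(8)=-640, a(9)=-2986, a(10)=2630, a(11)=7608, a(12)=-9526, a(13)=-18558, a(14)=31920, a(15)=42806, a(16)=-101450, a(17)=-90808, a(18)=309546; answer 309546
Stage 3: A2 = 309546; w = 3; total draws C(10,4) = 210; favorable C(7,4) = 35; P = 1/6; answer 1/6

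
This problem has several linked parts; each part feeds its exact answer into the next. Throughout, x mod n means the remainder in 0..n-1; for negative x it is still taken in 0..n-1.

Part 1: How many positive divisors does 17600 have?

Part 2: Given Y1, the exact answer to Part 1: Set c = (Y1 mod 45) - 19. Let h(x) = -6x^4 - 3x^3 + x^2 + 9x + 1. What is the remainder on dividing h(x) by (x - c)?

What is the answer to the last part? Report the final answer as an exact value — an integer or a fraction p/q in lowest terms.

-1714810

Part 1: 17600 = 2^6 * 5^2 * 11; number of divisors = (6+1) * (2+1) * (1+1) = 42; answer 42
Part 2: Y1 = 42; c = 23; remainder = value at the root: -6*(23)^4 - 3*(23)^3 + 1*(23)^2 + 9*(23)^1 + 1 = (-1679046) + (-36501) + (529) + (207) + (1) = -1714810; answer -1714810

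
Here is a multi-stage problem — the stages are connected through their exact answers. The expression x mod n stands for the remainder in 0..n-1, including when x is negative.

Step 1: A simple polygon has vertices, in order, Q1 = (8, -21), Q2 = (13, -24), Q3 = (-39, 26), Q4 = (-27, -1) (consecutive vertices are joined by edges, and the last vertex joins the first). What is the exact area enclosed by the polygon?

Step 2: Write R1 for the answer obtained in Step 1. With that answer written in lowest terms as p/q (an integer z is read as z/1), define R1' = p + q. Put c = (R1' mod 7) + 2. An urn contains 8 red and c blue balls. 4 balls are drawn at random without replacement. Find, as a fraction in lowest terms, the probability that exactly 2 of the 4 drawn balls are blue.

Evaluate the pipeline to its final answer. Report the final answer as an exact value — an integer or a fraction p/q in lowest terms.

Step 1: cross terms: (8*-24 - 13*-21)=81, (13*26 - -39*-24)=-598, (-39*-1 - -27*26)=741, (-27*-21 - 8*-1)=575; twice the area = |799| = 799; area = 799/2; answer 799/2
Step 2: R1 = 799/2; threaded value p + q = 801; c = 5; total draws C(13,4) = 715; favorable C(5,2)*C(8,2) = 280; P = 56/143; answer 56/143

56/143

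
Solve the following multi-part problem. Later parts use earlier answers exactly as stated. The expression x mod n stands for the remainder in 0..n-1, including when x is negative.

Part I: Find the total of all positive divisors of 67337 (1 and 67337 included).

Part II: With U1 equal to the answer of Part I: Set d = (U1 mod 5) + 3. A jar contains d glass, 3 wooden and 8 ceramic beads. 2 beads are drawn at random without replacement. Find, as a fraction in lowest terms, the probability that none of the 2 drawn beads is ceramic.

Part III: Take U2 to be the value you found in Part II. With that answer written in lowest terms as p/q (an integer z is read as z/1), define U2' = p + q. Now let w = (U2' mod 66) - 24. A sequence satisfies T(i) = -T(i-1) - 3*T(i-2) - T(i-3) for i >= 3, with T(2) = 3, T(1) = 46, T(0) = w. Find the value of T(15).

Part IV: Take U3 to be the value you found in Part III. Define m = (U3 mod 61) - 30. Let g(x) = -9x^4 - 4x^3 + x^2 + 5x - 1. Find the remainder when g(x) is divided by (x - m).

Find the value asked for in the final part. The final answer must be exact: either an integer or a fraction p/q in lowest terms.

-1145188

Part I: 67337 = 17^2 * 233; sigma = (1 + 17 + 289) * (1 + 233) = 307 * 234 = 71838; answer 71838
Part II: U1 = 71838; d = 6; total draws C(17,2) = 136; favorable C(9,2) = 36; P = 9/34; answer 9/34
Part III: U2 = 9/34; threaded value p + q = 43; w = 19; T(3) = -1*(3) - 3*(46) - 1*(19) = -160; iterating: T(3)=-160, T(4)=105, T(5)=372, T(6)=-527, T(7)=-694, T(8)=1903, T(9)=706, T(10)=-5721, T(11)=1700, T(12)=14757, T(13)=-14136, T(14)=-31835, T(15)=59486; answer 59486
Part IV: U3 = 59486; m = -19; remainder = value at the root: -9*(-19)^4 - 4*(-19)^3 + 1*(-19)^2 + 5*(-19)^1 - 1 = (-1172889) + (27436) + (361) + (-95) + (-1) = -1145188; answer -1145188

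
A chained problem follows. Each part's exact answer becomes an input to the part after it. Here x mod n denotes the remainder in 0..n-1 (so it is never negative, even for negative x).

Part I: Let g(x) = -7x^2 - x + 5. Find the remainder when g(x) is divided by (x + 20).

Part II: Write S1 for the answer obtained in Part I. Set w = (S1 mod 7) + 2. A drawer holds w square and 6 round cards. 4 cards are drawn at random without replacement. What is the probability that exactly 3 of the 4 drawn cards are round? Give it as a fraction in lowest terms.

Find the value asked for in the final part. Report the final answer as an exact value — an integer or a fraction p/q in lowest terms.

8/33

Part I: remainder = value at the root: -7*(-20)^2 - 1*(-20)^1 + 5 = (-2800) + (20) + (5) = -2775; answer -2775
Part II: S1 = -2775; w = 6; total draws C(12,4) = 495; favorable C(6,3)*C(6,1) = 120; P = 8/33; answer 8/33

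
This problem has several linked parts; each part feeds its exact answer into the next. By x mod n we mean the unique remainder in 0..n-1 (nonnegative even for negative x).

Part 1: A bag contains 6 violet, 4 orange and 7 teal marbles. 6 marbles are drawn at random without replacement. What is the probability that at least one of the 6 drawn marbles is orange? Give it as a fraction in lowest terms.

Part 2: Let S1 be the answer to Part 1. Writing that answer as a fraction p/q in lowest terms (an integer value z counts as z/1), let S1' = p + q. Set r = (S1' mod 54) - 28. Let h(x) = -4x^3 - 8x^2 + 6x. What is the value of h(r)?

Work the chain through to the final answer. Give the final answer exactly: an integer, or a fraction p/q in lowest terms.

17238

Part 1: total draws C(17,6) = 12376; complement C(13,6) = 1716; favorable 12376 - 1716 = 10660; P = 205/238; answer 205/238
Part 2: S1 = 205/238; threaded value p + q = 443; r = -17; -4*(-17)^3 - 8*(-17)^2 + 6*(-17)^1 = (19652) + (-2312) + (-102) = 17238; answer 17238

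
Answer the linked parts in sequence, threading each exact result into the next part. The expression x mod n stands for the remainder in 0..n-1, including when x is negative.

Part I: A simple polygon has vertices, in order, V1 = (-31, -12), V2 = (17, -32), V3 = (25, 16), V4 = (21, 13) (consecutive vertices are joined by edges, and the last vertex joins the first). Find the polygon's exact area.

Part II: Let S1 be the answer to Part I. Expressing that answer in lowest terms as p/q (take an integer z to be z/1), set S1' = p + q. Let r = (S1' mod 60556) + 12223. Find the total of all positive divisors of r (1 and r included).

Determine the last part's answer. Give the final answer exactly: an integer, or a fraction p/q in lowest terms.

34034

Part I: cross terms: (-31*-32 - 17*-12)=1196, (17*16 - 25*-32)=1072, (25*13 - 21*16)=-11, (21*-12 - -31*13)=151; twice the area = |2408| = 2408; area = 1204; answer 1204
Part II: S1 = 1204; threaded value p + q = 1205; r = 13428; 13428 = 2^2 * 3^2 * 373; sigma = (1 + 2 + 4) * (1 + 3 + 9) * (1 + 373) = 7 * 13 * 374 = 34034; answer 34034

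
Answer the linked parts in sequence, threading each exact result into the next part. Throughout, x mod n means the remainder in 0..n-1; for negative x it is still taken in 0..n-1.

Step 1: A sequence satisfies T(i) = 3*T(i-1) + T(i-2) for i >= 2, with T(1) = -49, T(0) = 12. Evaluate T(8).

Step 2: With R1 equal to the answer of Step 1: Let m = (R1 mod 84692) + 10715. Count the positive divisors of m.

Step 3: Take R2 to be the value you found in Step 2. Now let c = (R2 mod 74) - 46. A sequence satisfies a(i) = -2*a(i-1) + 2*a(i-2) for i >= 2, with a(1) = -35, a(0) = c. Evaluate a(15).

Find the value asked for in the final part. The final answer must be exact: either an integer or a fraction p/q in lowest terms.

-14763392

Step 1: T(2) = 3*(-49) + 1*(12) = -135; iterating: T(2)=-135, T(3)=-454, T(4)=-1497, T(5)=-4945, T(6)=-16332, T(7)=-53941, T(8)=-178155; answer -178155
Step 2: R1 = -178155; m = 86636; 86636 = 2^2 * 11^2 * 179; number of divisors = (2+1) * (2+1) * (1+1) = 18; answer 18
Step 3: R2 = 18; c = -28; a(2) = -2*(-35) + 2*(-28) = 14; iterating: a(2)=14, a(3)=-98, a(4)=224, a(5)=-644, a(6)=1736, a(7)=-4760, a(8)=12992, a(9)=-35504, a(10)=96992, a(11)=-264992, a(12)=723968, a(13)=-1977920, a(14)=5403776, a(15)=-14763392; answer -14763392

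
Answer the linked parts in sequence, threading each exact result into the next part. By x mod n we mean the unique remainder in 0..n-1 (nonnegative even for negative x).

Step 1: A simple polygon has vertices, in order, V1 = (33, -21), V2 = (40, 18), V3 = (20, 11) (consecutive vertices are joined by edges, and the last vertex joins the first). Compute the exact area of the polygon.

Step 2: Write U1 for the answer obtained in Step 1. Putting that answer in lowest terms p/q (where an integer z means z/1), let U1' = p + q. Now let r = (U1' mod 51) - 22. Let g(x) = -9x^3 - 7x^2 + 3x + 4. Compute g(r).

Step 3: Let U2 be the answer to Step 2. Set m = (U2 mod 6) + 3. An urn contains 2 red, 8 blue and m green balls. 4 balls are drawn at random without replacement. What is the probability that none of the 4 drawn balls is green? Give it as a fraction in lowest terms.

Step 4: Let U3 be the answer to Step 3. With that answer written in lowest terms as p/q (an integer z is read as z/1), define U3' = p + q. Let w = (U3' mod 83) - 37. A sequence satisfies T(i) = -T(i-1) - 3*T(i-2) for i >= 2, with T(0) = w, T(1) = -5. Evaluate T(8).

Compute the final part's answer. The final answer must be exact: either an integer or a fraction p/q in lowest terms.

995

Step 1: cross terms: (33*18 - 40*-21)=1434, (40*11 - 20*18)=80, (20*-21 - 33*11)=-783; twice the area = |731| = 731; area = 731/2; answer 731/2
Step 2: U1 = 731/2; threaded value p + q = 733; r = -3; -9*(-3)^3 - 7*(-3)^2 + 3*(-3)^1 + 4 = (243) + (-63) + (-9) + (4) = 175; answer 175
Step 3: U2 = 175; m = 4; total draws C(14,4) = 1001; favorable C(10,4) = 210; P = 30/143; answer 30/143
Step 4: U3 = 30/143; threaded value p + q = 173; w = -30; T(2) = -1*(-5) - 3*(-30) = 95; iterating: T(2)=95, T(3)=-80, T(4)=-205, T(5)=445, T(6)=170, T(7)=-1505, T(8)=995; answer 995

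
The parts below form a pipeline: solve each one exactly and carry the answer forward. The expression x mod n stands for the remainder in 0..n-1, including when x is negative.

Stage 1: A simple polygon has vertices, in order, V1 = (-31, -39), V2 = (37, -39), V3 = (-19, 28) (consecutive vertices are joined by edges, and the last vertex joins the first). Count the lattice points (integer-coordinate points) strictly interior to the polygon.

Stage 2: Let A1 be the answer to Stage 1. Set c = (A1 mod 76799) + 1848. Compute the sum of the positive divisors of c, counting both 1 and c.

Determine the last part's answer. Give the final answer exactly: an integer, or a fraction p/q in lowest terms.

Stage 1: cross terms: (-31*-39 - 37*-39)=2652, (37*28 - -19*-39)=295, (-19*-39 - -31*28)=1609; twice the area = |4556| = 4556; area = 2278; boundary points = 68 + 1 + 1 = 70; strictly interior points = area - boundary/2 + 1 = 2244; answer 2244
Stage 2: A1 = 2244; c = 4092; 4092 = 2^2 * 3 * 11 * 31; sigma = (1 + 2 + 4) * (1 + 3) * (1 + 11) * (1 + 31) = 7 * 4 * 12 * 32 = 10752; answer 10752

10752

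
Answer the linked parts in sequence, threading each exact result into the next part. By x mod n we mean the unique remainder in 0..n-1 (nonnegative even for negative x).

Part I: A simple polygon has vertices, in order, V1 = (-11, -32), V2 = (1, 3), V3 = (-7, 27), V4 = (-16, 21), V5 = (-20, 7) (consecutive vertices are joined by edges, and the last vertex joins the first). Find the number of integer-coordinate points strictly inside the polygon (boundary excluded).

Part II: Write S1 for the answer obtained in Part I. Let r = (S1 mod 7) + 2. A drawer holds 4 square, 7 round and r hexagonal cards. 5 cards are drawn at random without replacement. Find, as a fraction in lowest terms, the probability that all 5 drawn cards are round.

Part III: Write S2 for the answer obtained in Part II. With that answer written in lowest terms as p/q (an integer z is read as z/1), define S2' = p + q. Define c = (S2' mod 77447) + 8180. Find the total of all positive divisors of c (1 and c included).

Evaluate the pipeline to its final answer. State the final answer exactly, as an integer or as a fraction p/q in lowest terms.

16088

Part I: cross terms: (-11*3 - 1*-32)=-1, (1*27 - -7*3)=48, (-7*21 - -16*27)=285, (-16*7 - -20*21)=308, (-20*-32 - -11*7)=717; twice the area = |1357| = 1357; area = 1357/2; boundary points = 1 + 8 + 3 + 2 + 3 = 17; strictly interior points = area - boundary/2 + 1 = 671; answer 671
Part II: S1 = 671; r = 8; total draws C(19,5) = 11628; favorable C(7,5) = 21; P = 7/3876; answer 7/3876
Part III: S2 = 7/3876; threaded value p + q = 3883; c = 12063; 12063 = 3 * 4021; sigma = (1 + 3) * (1 + 4021) = 4 * 4022 = 16088; answer 16088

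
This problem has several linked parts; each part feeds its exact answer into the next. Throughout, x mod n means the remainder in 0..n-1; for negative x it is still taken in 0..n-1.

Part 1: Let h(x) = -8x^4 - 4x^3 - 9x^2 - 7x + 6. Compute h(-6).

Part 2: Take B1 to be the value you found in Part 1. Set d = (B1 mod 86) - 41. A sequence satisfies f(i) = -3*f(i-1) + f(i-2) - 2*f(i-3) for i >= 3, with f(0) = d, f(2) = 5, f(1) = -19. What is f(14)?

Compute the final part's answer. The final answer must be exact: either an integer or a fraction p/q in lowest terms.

Part 1: -8*(-6)^4 - 4*(-6)^3 - 9*(-6)^2 - 7*(-6)^1 + 6 = (-10368) + (864) + (-324) + (42) + (6) = -9780; answer -9780
Part 2: B1 = -9780; d = -17; f(3) = -3*(5) + 1*(-19) - 2*(-17) = 0; iterating: f(3)=0, f(4)=43, f(5)=-139, f(6)=460, f(7)=-1605, f(8)=5553, f(9)=-19184, f(10)=66315, f(11)=-229235, f(12)=792388, f(13)=-2739029, f(14)=9467945; answer 9467945

9467945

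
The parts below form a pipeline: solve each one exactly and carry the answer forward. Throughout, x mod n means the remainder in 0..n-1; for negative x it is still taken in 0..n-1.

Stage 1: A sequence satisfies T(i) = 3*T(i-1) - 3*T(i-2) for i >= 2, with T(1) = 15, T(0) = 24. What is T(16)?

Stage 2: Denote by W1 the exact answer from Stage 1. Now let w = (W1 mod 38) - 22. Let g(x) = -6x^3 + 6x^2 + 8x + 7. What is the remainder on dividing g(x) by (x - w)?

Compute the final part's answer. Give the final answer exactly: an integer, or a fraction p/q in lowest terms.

Stage 1: T(2) = 3*(15) - 3*(24) = -27; iterating: T(2)=-27, T(3)=-126, T(4)=-297, T(5)=-513, T(6)=-648, T(7)=-405, T(8)=729, T(9)=3402, T(10)=8019, T(11)=13851, T(12)=17496, T(13)=10935, T(14)=-19683, T(15)=-91854, T(16)=-216513; answer -216513
Stage 2: W1 = -216513; w = -11; remainder = value at the root: -6*(-11)^3 + 6*(-11)^2 + 8*(-11)^1 + 7 = (7986) + (726) + (-88) + (7) = 8631; answer 8631

8631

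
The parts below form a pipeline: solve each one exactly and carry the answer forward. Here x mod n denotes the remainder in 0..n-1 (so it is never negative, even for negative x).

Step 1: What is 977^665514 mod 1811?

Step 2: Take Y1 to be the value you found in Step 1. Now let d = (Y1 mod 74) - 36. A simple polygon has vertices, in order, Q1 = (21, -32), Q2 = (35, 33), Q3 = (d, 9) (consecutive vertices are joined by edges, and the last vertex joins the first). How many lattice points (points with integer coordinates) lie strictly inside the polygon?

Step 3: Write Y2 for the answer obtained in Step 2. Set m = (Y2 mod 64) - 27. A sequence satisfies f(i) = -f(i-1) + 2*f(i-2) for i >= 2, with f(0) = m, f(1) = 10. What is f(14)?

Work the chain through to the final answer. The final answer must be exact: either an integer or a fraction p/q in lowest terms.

-54610

Step 1: squarings mod 1811: 977^1=977, 977^2=132, 977^4=1125, 977^8=1547, 977^16=878, 977^32=1209, 977^64=204, 977^128=1774, 977^256=1369, 977^512=1587, 977^1024=1279, 977^2048=508, 977^4096=902, 977^8192=465, 977^16384=716, 977^32768=143, 977^65536=528, 977^131072=1701, 977^262144=1234, 977^524288=1516; 977^665514 = 977^2 * 977^8 * 977^32 * 977^128 * 977^256 * 977^512 * 977^1024 * 977^8192 * 977^131072 * 977^524288 = 1184 (mod 1811); answer 1184
Step 2: Y1 = 1184; d = -36; cross terms: (21*33 - 35*-32)=1813, (35*9 - -36*33)=1503, (-36*-32 - 21*9)=963; twice the area = |4279| = 4279; area = 4279/2; boundary points = 1 + 1 + 1 = 3; strictly interior points = area - boundary/2 + 1 = 2139; answer 2139
Step 3: Y2 = 2139; m = 0; f(2) = -1*(10) + 2*(0) = -10; iterating: f(2)=-10, f(3)=30, f(4)=-50, f(5)=110, f(6)=-210, f(7)=430, f(8)=-850, f(9)=1710, f(10)=-3410, f(11)=6830, f(12)=-13650, f(13)=27310, f(14)=-54610; answer -54610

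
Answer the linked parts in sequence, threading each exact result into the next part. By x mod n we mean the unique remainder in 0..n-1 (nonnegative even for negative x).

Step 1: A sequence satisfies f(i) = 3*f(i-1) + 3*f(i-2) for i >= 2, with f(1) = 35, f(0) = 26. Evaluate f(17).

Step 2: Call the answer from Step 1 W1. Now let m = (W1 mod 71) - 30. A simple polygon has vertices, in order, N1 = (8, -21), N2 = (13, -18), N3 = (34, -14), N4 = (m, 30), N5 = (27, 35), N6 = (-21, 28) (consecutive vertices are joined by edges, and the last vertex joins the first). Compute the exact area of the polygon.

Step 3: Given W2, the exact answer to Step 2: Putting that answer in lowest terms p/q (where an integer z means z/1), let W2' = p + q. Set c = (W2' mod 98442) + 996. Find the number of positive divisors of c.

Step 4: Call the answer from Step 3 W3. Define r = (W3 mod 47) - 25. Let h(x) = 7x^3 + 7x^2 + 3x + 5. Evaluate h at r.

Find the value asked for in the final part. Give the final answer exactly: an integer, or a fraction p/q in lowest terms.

Step 1: f(2) = 3*(35) + 3*(26) = 183; iterating: f(2)=183, f(3)=654, f(4)=2511, f(5)=9495, f(6)=36018, f(7)=136539, f(8)=517671, f(9)=1962630, f(10)=7440903, f(11)=28210599, f(12)=106954506, f(13)=405495315, f(14)=1537349463, f(15)=5828534334, f(16)=22097651391, f(17)=83778557175; answer 83778557175
Step 2: W1 = 83778557175; m = 7; cross terms: (8*-18 - 13*-21)=129, (13*-14 - 34*-18)=430, (34*30 - 7*-14)=1118, (7*35 - 27*30)=-565, (27*28 - -21*35)=1491, (-21*-21 - 8*28)=217; twice the area = |2820| = 2820; area = 1410; answer 1410
Step 3: W2 = 1410; threaded value p + q = 1411; c = 2407; 2407 = 29 * 83; number of divisors = (1+1) * (1+1) = 4; answer 4
Step 4: W3 = 4; r = -21; 7*(-21)^3 + 7*(-21)^2 + 3*(-21)^1 + 5 = (-64827) + (3087) + (-63) + (5) = -61798; answer -61798

-61798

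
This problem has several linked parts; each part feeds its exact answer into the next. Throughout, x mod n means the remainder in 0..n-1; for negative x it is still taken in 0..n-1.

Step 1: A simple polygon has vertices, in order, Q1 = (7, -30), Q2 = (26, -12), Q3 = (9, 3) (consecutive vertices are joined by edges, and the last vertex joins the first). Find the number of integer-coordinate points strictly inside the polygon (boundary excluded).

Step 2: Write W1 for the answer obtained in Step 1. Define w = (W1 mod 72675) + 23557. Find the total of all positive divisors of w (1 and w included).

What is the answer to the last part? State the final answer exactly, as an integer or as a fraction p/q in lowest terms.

Step 1: cross terms: (7*-12 - 26*-30)=696, (26*3 - 9*-12)=186, (9*-30 - 7*3)=-291; twice the area = |591| = 591; area = 591/2; boundary points = 1 + 1 + 1 = 3; strictly interior points = area - boundary/2 + 1 = 295; answer 295
Step 2: W1 = 295; w = 23852; 23852 = 2^2 * 67 * 89; sigma = (1 + 2 + 4) * (1 + 67) * (1 + 89) = 7 * 68 * 90 = 42840; answer 42840

42840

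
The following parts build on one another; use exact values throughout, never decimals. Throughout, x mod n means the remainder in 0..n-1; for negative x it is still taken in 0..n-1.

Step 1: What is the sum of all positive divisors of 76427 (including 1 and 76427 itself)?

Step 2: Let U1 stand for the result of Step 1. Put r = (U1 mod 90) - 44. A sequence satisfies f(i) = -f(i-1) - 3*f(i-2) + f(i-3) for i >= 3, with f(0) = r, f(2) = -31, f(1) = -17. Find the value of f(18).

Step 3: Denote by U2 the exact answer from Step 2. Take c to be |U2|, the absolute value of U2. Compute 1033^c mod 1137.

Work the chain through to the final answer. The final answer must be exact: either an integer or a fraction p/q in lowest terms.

406

Step 1: 76427 = 13 * 5879; sigma = (1 + 13) * (1 + 5879) = 14 * 5880 = 82320; answer 82320
Step 2: U1 = 82320; r = 16; f(3) = -1*(-31) - 3*(-17) + 1*(16) = 98; iterating: f(3)=98, f(4)=-22, f(5)=-303, f(6)=467, f(7)=420, f(8)=-2124, f(9)=1331, f(10)=5461, f(11)=-11578, f(12)=-3474, f(13)=43669, f(14)=-44825, f(15)=-89656, f(16)=267800, f(17)=-43657, f(18)=-849399; answer -849399
Step 3: U2 = -849399; c = 849399; squarings mod 1137: 1033^1=1033, 1033^2=583, 1033^4=1063, 1033^8=928, 1033^16=475, 1033^32=499, 1033^64=1135, 1033^128=4, 1033^256=16, 1033^512=256, 1033^1024=727, 1033^2048=961, 1033^4096=277, 1033^8192=550, 1033^16384=58, 1033^32768=1090, 1033^65536=1072, 1033^131072=814, 1033^262144=862, 1033^524288=583; 1033^849399 = 1033^1 * 1033^2 * 1033^4 * 1033^16 * 1033^32 * 1033^64 * 1033^128 * 1033^256 * 1033^1024 * 1033^4096 * 1033^8192 * 1033^16384 * 1033^32768 * 1033^262144 * 1033^524288 = 406 (mod 1137); answer 406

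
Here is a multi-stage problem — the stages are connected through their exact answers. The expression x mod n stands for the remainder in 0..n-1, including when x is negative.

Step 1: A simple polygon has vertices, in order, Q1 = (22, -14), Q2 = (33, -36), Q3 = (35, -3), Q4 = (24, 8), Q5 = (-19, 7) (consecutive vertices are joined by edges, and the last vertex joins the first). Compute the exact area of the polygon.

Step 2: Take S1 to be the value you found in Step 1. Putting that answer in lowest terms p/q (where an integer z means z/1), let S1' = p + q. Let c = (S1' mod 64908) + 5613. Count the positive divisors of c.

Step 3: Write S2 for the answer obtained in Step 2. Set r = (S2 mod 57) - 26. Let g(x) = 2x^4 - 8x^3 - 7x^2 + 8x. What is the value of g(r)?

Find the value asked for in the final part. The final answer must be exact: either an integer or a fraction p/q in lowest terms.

27220

Step 1: cross terms: (22*-36 - 33*-14)=-330, (33*-3 - 35*-36)=1161, (35*8 - 24*-3)=352, (24*7 - -19*8)=320, (-19*-14 - 22*7)=112; twice the area = |1615| = 1615; area = 1615/2; answer 1615/2
Step 2: S1 = 1615/2; threaded value p + q = 1617; c = 7230; 7230 = 2 * 3 * 5 * 241; number of divisors = (1+1) * (1+1) * (1+1) * (1+1) = 16; answer 16
Step 3: S2 = 16; r = -10; 2*(-10)^4 - 8*(-10)^3 - 7*(-10)^2 + 8*(-10)^1 = (20000) + (8000) + (-700) + (-80) = 27220; answer 27220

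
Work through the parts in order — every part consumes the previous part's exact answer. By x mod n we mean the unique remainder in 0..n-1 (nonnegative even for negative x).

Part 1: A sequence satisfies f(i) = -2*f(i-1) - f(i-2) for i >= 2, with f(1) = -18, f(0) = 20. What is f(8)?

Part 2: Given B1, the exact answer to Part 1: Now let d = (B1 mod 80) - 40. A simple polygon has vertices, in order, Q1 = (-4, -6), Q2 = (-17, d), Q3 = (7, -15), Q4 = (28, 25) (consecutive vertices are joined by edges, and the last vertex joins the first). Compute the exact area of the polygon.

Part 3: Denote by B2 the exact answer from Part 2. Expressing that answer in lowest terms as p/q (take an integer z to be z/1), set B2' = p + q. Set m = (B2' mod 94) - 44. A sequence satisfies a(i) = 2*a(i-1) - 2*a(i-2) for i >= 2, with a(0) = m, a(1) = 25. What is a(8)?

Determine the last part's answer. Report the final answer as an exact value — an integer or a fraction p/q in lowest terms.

Part 1: f(2) = -2*(-18) - 1*(20) = 16; iterating: f(2)=16, f(3)=-14, f(4)=12, f(5)=-10, f(6)=8, f(7)=-6, f(8)=4; answer 4
Part 2: B1 = 4; d = -36; cross terms: (-4*-36 - -17*-6)=42, (-17*-15 - 7*-36)=507, (7*25 - 28*-15)=595, (28*-6 - -4*25)=-68; twice the area = |1076| = 1076; area = 538; answer 538
Part 3: B2 = 538; threaded value p + q = 539; m = 25; a(2) = 2*(25) - 2*(25) = 0; iterating: a(2)=0, a(3)=-50, a(4)=-100, a(5)=-100, a(6)=0, a(7)=200, a(8)=400; answer 400

400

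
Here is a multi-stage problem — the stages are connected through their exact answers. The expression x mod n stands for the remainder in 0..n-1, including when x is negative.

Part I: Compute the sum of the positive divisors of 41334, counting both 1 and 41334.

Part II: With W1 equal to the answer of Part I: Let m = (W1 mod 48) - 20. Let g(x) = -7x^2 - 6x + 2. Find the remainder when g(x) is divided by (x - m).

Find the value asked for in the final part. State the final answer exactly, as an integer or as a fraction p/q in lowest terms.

Part I: 41334 = 2 * 3 * 83^2; sigma = (1 + 2) * (1 + 3) * (1 + 83 + 6889) = 3 * 4 * 6973 = 83676; answer 83676
Part II: W1 = 83676; m = -8; remainder = value at the root: -7*(-8)^2 - 6*(-8)^1 + 2 = (-448) + (48) + (2) = -398; answer -398

-398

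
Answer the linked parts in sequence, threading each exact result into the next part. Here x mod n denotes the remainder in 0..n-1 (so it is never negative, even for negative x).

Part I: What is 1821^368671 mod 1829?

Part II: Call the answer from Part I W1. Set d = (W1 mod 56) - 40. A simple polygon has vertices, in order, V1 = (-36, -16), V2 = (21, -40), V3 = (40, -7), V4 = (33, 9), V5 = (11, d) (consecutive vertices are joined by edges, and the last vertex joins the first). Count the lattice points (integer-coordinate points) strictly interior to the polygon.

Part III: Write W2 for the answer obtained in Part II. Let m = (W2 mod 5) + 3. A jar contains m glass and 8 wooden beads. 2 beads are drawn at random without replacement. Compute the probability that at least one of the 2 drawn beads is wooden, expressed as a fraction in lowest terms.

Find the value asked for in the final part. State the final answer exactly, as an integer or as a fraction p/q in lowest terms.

Part I: squarings mod 1829: 1821^1=1821, 1821^2=64, 1821^4=438, 1821^8=1628, 1821^16=163, 1821^32=963, 1821^64=66, 1821^128=698, 1821^256=690, 1821^512=560, 1821^1024=841, 1821^2048=1287, 1821^4096=1124, 1821^8192=1366, 1821^16384=376, 1821^32768=543, 1821^65536=380, 1821^131072=1738, 1821^262144=965; 1821^368671 = 1821^1 * 1821^2 * 1821^4 * 1821^8 * 1821^16 * 1821^8192 * 1821^32768 * 1821^65536 * 1821^262144 = 1728 (mod 1829); answer 1728
Part II: W1 = 1728; d = 8; cross terms: (-36*-40 - 21*-16)=1776, (21*-7 - 40*-40)=1453, (40*9 - 33*-7)=591, (33*8 - 11*9)=165, (11*-16 - -36*8)=112; twice the area = |4097| = 4097; area = 4097/2; boundary points = 3 + 1 + 1 + 1 + 1 = 7; strictly interior points = area - boundary/2 + 1 = 2046; answer 2046
Part III: W2 = 2046; m = 4; total draws C(12,2) = 66; complement C(4,2) = 6; favorable 66 - 6 = 60; P = 10/11; answer 10/11

10/11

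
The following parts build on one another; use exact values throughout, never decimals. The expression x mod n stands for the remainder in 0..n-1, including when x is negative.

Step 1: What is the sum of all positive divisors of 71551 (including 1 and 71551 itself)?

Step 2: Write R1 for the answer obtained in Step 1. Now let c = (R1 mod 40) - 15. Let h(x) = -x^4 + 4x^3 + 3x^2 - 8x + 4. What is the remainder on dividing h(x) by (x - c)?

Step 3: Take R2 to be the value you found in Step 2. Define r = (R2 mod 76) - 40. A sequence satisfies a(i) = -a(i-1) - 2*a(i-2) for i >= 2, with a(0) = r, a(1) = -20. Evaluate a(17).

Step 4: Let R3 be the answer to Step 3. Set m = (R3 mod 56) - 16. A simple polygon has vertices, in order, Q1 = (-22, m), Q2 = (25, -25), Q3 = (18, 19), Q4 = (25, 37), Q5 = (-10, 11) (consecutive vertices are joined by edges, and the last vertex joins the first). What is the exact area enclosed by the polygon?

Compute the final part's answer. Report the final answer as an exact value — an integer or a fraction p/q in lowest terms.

2273/2

Step 1: 71551 is prime, so its only divisors are 1 and 71551; sigma = 1 + 71551 = 71552; answer 71552
Step 2: R1 = 71552; c = 17; remainder = value at the root: -1*(17)^4 + 4*(17)^3 + 3*(17)^2 - 8*(17)^1 + 4 = (-83521) + (19652) + (867) + (-136) + (4) = -63134; answer -63134
Step 3: R2 = -63134; r = -18; a(2) = -1*(-20) - 2*(-18) = 56; iterating: a(2)=56, a(3)=-16, a(4)=-96, a(5)=128, a(6)=64, a(7)=-320, a(8)=192, a(9)=448, a(10)=-832, a(11)=-64, a(12)=1728, a(13)=-1600, a(14)=-1856, a(15)=5056, a(16)=-1344, a(17)=-8768; answer -8768
Step 4: R3 = -8768; m = 8; cross terms: (-22*-25 - 25*8)=350, (25*19 - 18*-25)=925, (18*37 - 25*19)=191, (25*11 - -10*37)=645, (-10*8 - -22*11)=162; twice the area = |2273| = 2273; area = 2273/2; answer 2273/2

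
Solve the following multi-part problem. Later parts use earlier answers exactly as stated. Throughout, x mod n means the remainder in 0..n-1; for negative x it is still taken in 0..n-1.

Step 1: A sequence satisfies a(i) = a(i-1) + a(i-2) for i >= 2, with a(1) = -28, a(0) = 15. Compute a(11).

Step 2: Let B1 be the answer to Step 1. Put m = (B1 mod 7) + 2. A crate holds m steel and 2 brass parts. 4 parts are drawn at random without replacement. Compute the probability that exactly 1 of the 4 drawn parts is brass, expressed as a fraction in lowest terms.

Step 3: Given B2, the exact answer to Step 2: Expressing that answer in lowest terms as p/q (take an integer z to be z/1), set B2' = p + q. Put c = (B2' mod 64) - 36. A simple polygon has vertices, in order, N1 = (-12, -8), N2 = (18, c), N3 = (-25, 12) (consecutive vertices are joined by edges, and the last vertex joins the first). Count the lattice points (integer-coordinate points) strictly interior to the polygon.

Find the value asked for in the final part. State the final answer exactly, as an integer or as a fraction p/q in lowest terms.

Step 1: a(2) = 1*(-28) + 1*(15) = -13; iterating: a(2)=-13, a(3)=-41, a(4)=-54, a(5)=-95, a(6)=-149, a(7)=-244, a(8)=-393, a(9)=-637, a(10)=-1030, a(11)=-1667; answer -1667
Step 2: B1 = -1667; m = 8; total draws C(10,4) = 210; favorable C(2,1)*C(8,3) = 112; P = 8/15; answer 8/15
Step 3: B2 = 8/15; threaded value p + q = 23; c = -13; cross terms: (-12*-13 - 18*-8)=300, (18*12 - -25*-13)=-109, (-25*-8 - -12*12)=344; twice the area = |535| = 535; area = 535/2; boundary points = 5 + 1 + 1 = 7; strictly interior points = area - boundary/2 + 1 = 265; answer 265

265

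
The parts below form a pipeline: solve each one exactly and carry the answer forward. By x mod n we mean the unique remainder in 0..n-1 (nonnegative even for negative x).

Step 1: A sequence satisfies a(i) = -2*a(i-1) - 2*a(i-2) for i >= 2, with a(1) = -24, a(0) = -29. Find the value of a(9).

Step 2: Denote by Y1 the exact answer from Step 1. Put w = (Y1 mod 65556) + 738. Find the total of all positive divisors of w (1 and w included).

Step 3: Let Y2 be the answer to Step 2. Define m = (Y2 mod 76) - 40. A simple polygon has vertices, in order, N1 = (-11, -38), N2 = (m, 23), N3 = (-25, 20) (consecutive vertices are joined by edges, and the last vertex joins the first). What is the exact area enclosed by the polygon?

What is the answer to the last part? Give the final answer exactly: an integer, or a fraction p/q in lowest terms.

1210

Step 1: a(2) = -2*(-24) - 2*(-29) = 106; iterating: a(2)=106, a(3)=-164, a(4)=116, a(5)=96, a(6)=-424, a(7)=656, a(8)=-464, a(9)=-384; answer -384
Step 2: Y1 = -384; w = 65910; 65910 = 2 * 3 * 5 * 13^3; sigma = (1 + 2) * (1 + 3) * (1 + 5) * (1 + 13 + 169 + 2197) = 3 * 4 * 6 * 2380 = 171360; answer 171360
Step 3: Y2 = 171360; m = 16; cross terms: (-11*23 - 16*-38)=355, (16*20 - -25*23)=895, (-25*-38 - -11*20)=1170; twice the area = |2420| = 2420; area = 1210; answer 1210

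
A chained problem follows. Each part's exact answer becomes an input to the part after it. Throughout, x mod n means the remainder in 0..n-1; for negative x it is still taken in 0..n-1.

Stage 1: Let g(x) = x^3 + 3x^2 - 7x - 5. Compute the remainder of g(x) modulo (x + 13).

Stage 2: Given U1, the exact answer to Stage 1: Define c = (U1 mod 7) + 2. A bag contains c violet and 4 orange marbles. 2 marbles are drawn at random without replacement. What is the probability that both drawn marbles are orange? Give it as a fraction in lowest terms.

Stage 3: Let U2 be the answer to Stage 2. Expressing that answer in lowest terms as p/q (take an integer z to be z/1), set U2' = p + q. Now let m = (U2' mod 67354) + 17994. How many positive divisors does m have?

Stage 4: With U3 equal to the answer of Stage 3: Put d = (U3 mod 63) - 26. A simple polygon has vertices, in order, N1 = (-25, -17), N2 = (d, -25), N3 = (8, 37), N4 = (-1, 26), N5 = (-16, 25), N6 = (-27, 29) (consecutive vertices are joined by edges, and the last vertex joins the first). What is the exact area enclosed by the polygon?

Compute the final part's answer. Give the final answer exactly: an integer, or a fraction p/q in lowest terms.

942

Stage 1: remainder = value at the root: 1*(-13)^3 + 3*(-13)^2 - 7*(-13)^1 - 5 = (-2197) + (507) + (91) + (-5) = -1604; answer -1604
Stage 2: U1 = -1604; c = 8; total draws C(12,2) = 66; favorable C(4,2) = 6; P = 1/11; answer 1/11
Stage 3: U2 = 1/11; threaded value p + q = 12; m = 18006; 18006 = 2 * 3 * 3001; number of divisors = (1+1) * (1+1) * (1+1) = 8; answer 8
Stage 4: U3 = 8; d = -18; cross terms: (-25*-25 - -18*-17)=319, (-18*37 - 8*-25)=-466, (8*26 - -1*37)=245, (-1*25 - -16*26)=391, (-16*29 - -27*25)=211, (-27*-17 - -25*29)=1184; twice the area = |1884| = 1884; area = 942; answer 942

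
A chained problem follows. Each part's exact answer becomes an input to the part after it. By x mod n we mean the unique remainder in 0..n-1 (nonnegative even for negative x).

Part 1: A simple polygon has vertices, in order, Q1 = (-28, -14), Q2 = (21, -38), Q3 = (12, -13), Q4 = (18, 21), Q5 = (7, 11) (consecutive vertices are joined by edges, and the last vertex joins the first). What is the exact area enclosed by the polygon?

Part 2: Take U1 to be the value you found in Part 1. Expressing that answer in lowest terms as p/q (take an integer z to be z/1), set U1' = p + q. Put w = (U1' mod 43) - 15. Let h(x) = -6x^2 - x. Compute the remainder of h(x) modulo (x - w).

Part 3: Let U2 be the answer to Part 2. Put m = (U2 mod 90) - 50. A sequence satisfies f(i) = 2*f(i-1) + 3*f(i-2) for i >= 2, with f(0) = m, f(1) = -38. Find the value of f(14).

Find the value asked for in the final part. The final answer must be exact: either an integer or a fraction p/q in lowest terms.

-76527514

Part 1: cross terms: (-28*-38 - 21*-14)=1358, (21*-13 - 12*-38)=183, (12*21 - 18*-13)=486, (18*11 - 7*21)=51, (7*-14 - -28*11)=210; twice the area = |2288| = 2288; area = 1144; answer 1144
Part 2: U1 = 1144; threaded value p + q = 1145; w = 12; remainder = value at the root: -6*(12)^2 - 1*(12)^1 = (-864) + (-12) = -876; answer -876
Part 3: U2 = -876; m = -26; f(2) = 2*(-38) + 3*(-26) = -154; iterating: f(2)=-154, f(3)=-422, f(4)=-1306, f(5)=-3878, f(6)=-11674, f(7)=-34982, f(8)=-104986, f(9)=-314918, f(10)=-944794, f(11)=-2834342, f(12)=-8503066, f(13)=-25509158, f(14)=-76527514; answer -76527514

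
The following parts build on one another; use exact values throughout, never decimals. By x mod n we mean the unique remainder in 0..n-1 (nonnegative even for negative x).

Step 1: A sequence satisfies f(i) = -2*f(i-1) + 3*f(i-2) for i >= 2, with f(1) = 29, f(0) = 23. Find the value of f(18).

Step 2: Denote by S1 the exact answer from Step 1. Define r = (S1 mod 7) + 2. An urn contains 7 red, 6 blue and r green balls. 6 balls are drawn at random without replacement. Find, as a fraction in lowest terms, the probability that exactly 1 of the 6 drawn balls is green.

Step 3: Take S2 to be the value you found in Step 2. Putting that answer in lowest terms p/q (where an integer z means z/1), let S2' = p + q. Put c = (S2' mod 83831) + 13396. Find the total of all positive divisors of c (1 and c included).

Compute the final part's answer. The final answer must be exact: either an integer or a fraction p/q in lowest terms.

14208

Step 1: f(2) = -2*(29) + 3*(23) = 11; iterating: f(2)=11, f(3)=65, f(4)=-97, f(5)=389, f(6)=-1069, f(7)=3305, f(8)=-9817, f(9)=29549, f(10)=-88549, f(11)=265745, f(12)=-797137, f(13)=2391509, f(14)=-7174429, f(15)=21523385, f(16)=-64570057, f(17)=193710269, f(18)=-581130709; answer -581130709
Step 2: S1 = -581130709; r = 4; total draws C(17,6) = 12376; favorable C(4,1)*C(13,5) = 5148; P = 99/238; answer 99/238
Step 3: S2 = 99/238; threaded value p + q = 337; c = 13733; 13733 = 31 * 443; sigma = (1 + 31) * (1 + 443) = 32 * 444 = 14208; answer 14208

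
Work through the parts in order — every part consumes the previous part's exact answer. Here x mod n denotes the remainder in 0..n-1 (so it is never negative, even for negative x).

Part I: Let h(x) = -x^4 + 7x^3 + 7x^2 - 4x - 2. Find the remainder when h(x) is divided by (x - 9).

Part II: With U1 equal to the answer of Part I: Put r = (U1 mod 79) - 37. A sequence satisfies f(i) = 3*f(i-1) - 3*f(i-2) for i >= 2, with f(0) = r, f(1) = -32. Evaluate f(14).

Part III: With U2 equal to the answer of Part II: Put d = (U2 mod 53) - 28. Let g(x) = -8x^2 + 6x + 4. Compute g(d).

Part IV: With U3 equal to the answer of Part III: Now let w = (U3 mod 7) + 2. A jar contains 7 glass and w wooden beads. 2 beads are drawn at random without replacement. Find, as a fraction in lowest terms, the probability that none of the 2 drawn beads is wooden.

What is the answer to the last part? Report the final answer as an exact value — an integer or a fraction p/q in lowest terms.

3/13

Part I: remainder = value at the root: -1*(9)^4 + 7*(9)^3 + 7*(9)^2 - 4*(9)^1 - 2 = (-6561) + (5103) + (567) + (-36) + (-2) = -929; answer -929
Part II: U1 = -929; r = -18; f(2) = 3*(-32) - 3*(-18) = -42; iterating: f(2)=-42, f(3)=-30, f(4)=36, f(5)=198, f(6)=486, f(7)=864, f(8)=1134, f(9)=810, f(10)=-972, f(11)=-5346, f(12)=-13122, f(13)=-23328, f(14)=-30618; answer -30618
Part III: U2 = -30618; d = -12; -8*(-12)^2 + 6*(-12)^1 + 4 = (-1152) + (-72) + (4) = -1220; answer -1220
Part IV: U3 = -1220; w = 7; total draws C(14,2) = 91; favorable C(7,2) = 21; P = 3/13; answer 3/13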